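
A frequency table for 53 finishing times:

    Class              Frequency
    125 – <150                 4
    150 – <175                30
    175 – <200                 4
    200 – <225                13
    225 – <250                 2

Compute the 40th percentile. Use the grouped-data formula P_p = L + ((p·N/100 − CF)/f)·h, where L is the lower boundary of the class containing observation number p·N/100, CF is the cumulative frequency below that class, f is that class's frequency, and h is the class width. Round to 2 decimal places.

164.33

N = 53; target position k = 40/100 · 53 = 21.2.
Cumulative frequencies: 4, 34, 38, 51, 53.
Observation 21.2 falls in the class 150 – <175.
L = 150, CF = 4, f = 30, h = 25.
P40 = 150 + ((21.2 − 4)/30)·25 = 150 + 14.3333 = 164.333.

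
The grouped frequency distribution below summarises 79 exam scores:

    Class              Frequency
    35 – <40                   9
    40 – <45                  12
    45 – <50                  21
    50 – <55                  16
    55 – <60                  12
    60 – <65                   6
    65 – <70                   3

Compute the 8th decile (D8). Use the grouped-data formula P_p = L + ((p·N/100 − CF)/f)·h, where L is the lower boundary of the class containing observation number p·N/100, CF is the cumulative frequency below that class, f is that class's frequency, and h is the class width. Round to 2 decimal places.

57.17

N = 79; target position k = 80/100 · 79 = 63.2.
Cumulative frequencies: 9, 21, 42, 58, 70, 76, 79.
Observation 63.2 falls in the class 55 – <60.
L = 55, CF = 58, f = 12, h = 5.
P80 = 55 + ((63.2 − 58)/12)·5 = 55 + 2.16667 = 57.1667.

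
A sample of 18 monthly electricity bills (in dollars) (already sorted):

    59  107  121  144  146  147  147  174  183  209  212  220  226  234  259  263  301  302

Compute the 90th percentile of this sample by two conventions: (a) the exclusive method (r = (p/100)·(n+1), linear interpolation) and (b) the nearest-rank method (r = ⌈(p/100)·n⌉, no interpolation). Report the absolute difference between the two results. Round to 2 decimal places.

n = 18.
(a) r = 17.1; between ranks 17 (301) and 18 (302): 301.1.
(b) the nearest-rank method: rank 17 → 301.
|301.1 − 301| = 0.1.

0.10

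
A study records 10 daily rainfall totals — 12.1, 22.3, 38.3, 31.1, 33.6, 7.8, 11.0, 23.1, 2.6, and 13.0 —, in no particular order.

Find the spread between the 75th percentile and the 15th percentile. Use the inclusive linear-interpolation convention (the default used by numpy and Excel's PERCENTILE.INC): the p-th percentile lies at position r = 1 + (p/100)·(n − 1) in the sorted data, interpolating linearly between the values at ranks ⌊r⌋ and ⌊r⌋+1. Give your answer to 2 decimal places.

20.18

Sorted: 2.6, 7.8, 11.0, 12.1, 13.0, 22.3, 23.1, 31.1, 33.6, 38.3.
n = 10.
P15: r = 2.35; ranks 2–3 are 7.8, 11.0; interpolating gives 8.92.
P75: r = 7.75; ranks 7–8 are 23.1, 31.1; interpolating gives 29.1.
Difference: 29.1 − 8.92 = 20.18.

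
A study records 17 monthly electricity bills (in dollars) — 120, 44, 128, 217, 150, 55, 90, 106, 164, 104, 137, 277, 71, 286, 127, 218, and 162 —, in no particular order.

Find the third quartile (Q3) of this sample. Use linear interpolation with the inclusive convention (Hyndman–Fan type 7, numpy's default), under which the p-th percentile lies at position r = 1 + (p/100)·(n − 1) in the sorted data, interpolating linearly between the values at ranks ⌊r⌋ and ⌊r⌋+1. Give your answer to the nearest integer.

164

Sorted: 44, 55, 71, 90, 104, 106, 120, 127, 128, 137, 150, 162, 164, 217, 218, 277, 286.
n = 17.
r = 1 + (75/100)·(17 − 1) = 1 + 12 = 13.
r is an integer, so P75 is the value at rank 13: 164.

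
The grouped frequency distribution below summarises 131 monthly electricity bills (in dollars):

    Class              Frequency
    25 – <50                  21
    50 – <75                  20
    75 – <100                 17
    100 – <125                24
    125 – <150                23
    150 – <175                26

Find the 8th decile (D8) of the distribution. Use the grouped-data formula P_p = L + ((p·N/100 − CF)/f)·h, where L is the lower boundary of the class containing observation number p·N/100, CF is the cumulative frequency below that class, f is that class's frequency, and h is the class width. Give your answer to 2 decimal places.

149.78

N = 131; target position k = 80/100 · 131 = 104.8.
Cumulative frequencies: 21, 41, 58, 82, 105, 131.
Observation 104.8 falls in the class 125 – <150.
L = 125, CF = 82, f = 23, h = 25.
P80 = 125 + ((104.8 − 82)/23)·25 = 125 + 24.7826 = 149.783.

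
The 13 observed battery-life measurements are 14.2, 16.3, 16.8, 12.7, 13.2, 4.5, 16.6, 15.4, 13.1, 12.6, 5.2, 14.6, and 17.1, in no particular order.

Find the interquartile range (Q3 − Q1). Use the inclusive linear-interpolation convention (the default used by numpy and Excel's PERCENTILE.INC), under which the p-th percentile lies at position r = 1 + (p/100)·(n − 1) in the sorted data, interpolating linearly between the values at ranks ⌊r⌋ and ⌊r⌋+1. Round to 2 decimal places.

Sorted: 4.5, 5.2, 12.6, 12.7, 13.1, 13.2, 14.2, 14.6, 15.4, 16.3, 16.6, 16.8, 17.1.
n = 13.
P25: r = 4 (integer) → 12.7.
P75: r = 10 (integer) → 16.3.
Difference: 16.3 − 12.7 = 3.6.

3.60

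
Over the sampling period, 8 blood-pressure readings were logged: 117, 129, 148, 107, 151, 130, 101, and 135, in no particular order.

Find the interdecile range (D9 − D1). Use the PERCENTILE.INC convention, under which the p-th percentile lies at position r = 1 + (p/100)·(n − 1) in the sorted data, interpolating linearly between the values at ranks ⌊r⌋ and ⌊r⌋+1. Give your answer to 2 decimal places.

43.70

Sorted: 101, 107, 117, 129, 130, 135, 148, 151.
n = 8.
P10: r = 1.7; ranks 1–2 are 101, 107; interpolating gives 105.2.
P90: r = 7.3; ranks 7–8 are 148, 151; interpolating gives 148.9.
Difference: 148.9 − 105.2 = 43.7.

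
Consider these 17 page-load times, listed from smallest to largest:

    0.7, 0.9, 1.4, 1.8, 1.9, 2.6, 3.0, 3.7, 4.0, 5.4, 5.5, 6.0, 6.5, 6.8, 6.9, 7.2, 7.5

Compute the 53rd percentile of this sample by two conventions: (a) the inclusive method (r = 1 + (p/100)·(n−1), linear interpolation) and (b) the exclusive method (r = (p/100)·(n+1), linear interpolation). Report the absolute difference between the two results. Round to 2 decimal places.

0.08

n = 17.
(a) r = 9.48; between ranks 9 (4.0) and 10 (5.4): 4.672.
(b) r = 9.54; between ranks 9 (4.0) and 10 (5.4): 4.756.
|4.672 − 4.756| = 0.084.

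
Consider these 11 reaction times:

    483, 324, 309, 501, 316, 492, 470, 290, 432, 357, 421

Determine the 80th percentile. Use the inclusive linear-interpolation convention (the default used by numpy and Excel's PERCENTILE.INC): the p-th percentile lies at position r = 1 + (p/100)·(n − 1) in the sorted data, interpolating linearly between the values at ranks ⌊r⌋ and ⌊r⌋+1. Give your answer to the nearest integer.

483

Sorted: 290, 309, 316, 324, 357, 421, 432, 470, 483, 492, 501.
n = 11.
r = 1 + (80/100)·(11 − 1) = 1 + 8 = 9.
r is an integer, so P80 is the value at rank 9: 483.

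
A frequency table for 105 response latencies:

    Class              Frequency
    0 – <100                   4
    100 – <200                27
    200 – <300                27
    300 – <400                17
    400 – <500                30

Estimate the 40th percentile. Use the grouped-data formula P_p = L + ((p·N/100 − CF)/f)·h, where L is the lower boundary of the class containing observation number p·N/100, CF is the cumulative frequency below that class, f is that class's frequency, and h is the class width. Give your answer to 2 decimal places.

N = 105; target position k = 40/100 · 105 = 42.
Cumulative frequencies: 4, 31, 58, 75, 105.
Observation 42 falls in the class 200 – <300.
L = 200, CF = 31, f = 27, h = 100.
P40 = 200 + ((42 − 31)/27)·100 = 200 + 40.7407 = 240.741.

240.74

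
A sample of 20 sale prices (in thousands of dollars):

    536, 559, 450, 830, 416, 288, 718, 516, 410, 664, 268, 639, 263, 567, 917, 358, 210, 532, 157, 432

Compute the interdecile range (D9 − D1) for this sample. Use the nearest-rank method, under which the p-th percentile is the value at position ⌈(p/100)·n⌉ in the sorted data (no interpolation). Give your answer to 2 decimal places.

Sorted: 157, 210, 263, 268, 288, 358, 410, 416, 432, 450, 516, 532, 536, 559, 567, 639, 664, 718, 830, 917.
n = 20.
P10: rank ⌈10/100·20⌉ = 2 → 210.
P90: rank ⌈90/100·20⌉ = 18 → 718.
Difference: 718 − 210 = 508.

508.00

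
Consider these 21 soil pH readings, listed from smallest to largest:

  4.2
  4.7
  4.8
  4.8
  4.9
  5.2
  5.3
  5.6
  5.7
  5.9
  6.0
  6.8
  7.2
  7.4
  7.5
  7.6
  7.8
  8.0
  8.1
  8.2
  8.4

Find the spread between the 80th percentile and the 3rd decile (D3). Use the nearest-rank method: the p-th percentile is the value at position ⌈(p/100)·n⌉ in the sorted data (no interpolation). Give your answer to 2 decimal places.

2.50

n = 21.
P30: rank ⌈30/100·21⌉ = 7 → 5.3.
P80: rank ⌈80/100·21⌉ = 17 → 7.8.
Difference: 7.8 − 5.3 = 2.5.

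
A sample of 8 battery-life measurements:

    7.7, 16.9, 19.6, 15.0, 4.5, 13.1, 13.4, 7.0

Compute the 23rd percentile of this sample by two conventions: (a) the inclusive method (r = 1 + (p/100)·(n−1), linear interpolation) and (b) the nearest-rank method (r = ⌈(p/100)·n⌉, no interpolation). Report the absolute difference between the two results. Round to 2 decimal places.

0.43

Sorted: 4.5, 7.0, 7.7, 13.1, 13.4, 15.0, 16.9, 19.6.
n = 8.
(a) r = 2.61; between ranks 2 (7.0) and 3 (7.7): 7.427.
(b) the nearest-rank method: rank 2 → 7.
|7.427 − 7| = 0.427.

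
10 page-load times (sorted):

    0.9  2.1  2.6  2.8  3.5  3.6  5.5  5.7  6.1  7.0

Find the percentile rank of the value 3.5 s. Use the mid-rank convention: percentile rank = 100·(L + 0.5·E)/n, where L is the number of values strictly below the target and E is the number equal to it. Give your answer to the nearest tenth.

45.0

Count below 3.5: L = 4; count equal: E = 1; n = 10.
Percentile rank = 100·(4 + 0.5·1)/10 = 100·4.5/10 = 45.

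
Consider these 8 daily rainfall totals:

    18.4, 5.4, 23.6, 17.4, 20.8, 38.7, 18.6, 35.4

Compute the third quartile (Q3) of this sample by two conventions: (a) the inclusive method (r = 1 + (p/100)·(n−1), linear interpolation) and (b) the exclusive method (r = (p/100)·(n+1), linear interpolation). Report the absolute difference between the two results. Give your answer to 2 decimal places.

Sorted: 5.4, 17.4, 18.4, 18.6, 20.8, 23.6, 35.4, 38.7.
n = 8.
(a) r = 6.25; between ranks 6 (23.6) and 7 (35.4): 26.55.
(b) r = 6.75; between ranks 6 (23.6) and 7 (35.4): 32.45.
|26.55 − 32.45| = 5.9.

5.90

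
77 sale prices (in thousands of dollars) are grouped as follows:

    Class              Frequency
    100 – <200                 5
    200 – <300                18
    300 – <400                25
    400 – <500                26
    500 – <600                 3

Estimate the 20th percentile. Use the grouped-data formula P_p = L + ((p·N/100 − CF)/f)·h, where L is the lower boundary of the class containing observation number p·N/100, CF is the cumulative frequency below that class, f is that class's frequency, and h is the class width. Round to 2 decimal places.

N = 77; target position k = 20/100 · 77 = 15.4.
Cumulative frequencies: 5, 23, 48, 74, 77.
Observation 15.4 falls in the class 200 – <300.
L = 200, CF = 5, f = 18, h = 100.
P20 = 200 + ((15.4 − 5)/18)·100 = 200 + 57.7778 = 257.778.

257.78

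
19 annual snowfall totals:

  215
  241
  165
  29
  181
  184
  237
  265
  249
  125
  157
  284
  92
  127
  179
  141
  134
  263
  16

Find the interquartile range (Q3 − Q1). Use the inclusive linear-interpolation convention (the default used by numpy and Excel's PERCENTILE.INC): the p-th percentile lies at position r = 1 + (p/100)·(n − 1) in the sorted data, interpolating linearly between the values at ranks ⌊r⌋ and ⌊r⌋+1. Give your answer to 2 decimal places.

Sorted: 16, 29, 92, 125, 127, 134, 141, 157, 165, 179, 181, 184, 215, 237, 241, 249, 263, 265, 284.
n = 19.
P25: r = 5.5; ranks 5–6 are 127, 134; interpolating gives 130.5.
P75: r = 14.5; ranks 14–15 are 237, 241; interpolating gives 239.
Difference: 239 − 130.5 = 108.5.

108.50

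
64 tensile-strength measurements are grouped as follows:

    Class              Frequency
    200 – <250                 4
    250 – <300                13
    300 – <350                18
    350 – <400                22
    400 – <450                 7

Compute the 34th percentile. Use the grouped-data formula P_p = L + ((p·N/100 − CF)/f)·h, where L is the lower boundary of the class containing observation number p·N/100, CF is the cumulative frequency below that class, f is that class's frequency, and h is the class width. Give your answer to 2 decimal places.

N = 64; target position k = 34/100 · 64 = 21.76.
Cumulative frequencies: 4, 17, 35, 57, 64.
Observation 21.76 falls in the class 300 – <350.
L = 300, CF = 17, f = 18, h = 50.
P34 = 300 + ((21.76 − 17)/18)·50 = 300 + 13.2222 = 313.222.

313.22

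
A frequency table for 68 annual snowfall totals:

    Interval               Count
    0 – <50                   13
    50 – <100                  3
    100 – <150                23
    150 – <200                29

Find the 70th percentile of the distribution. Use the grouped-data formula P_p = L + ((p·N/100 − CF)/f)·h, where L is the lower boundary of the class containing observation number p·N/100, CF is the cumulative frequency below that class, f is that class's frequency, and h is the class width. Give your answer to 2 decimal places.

164.83

N = 68; target position k = 70/100 · 68 = 47.6.
Cumulative frequencies: 13, 16, 39, 68.
Observation 47.6 falls in the class 150 – <200.
L = 150, CF = 39, f = 29, h = 50.
P70 = 150 + ((47.6 − 39)/29)·50 = 150 + 14.8276 = 164.828.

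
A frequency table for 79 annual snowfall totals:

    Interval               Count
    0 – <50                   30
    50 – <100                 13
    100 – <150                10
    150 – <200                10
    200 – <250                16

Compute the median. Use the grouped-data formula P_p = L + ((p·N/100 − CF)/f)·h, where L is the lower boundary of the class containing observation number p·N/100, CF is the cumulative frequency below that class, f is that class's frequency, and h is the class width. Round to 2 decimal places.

86.54

N = 79; target position k = 50/100 · 79 = 39.5.
Cumulative frequencies: 30, 43, 53, 63, 79.
Observation 39.5 falls in the class 50 – <100.
L = 50, CF = 30, f = 13, h = 50.
P50 = 50 + ((39.5 − 30)/13)·50 = 50 + 36.5385 = 86.5385.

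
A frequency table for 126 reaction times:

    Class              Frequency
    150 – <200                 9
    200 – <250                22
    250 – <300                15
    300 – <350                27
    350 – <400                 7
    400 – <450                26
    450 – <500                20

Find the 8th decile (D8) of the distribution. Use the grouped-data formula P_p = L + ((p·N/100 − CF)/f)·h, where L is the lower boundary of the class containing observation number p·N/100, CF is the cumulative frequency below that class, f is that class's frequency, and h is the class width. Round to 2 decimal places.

N = 126; target position k = 80/100 · 126 = 100.8.
Cumulative frequencies: 9, 31, 46, 73, 80, 106, 126.
Observation 100.8 falls in the class 400 – <450.
L = 400, CF = 80, f = 26, h = 50.
P80 = 400 + ((100.8 − 80)/26)·50 = 400 + 40 = 440.

440.00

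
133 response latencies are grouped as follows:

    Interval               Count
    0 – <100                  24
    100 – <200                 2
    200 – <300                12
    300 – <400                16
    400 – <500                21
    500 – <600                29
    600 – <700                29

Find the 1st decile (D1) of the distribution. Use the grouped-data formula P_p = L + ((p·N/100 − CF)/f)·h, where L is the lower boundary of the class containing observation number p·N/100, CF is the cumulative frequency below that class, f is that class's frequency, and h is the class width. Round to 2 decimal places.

N = 133; target position k = 10/100 · 133 = 13.3.
Cumulative frequencies: 24, 26, 38, 54, 75, 104, 133.
Observation 13.3 falls in the class 0 – <100.
L = 0, CF = 0, f = 24, h = 100.
P10 = 0 + ((13.3 − 0)/24)·100 = 0 + 55.4167 = 55.4167.

55.42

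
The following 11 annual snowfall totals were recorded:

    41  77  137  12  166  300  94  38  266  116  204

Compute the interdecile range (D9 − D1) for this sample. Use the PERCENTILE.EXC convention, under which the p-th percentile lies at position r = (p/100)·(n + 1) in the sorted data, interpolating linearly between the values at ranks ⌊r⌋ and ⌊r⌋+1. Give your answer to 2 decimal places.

Sorted: 12, 38, 41, 77, 94, 116, 137, 166, 204, 266, 300.
n = 11.
P10: r = 1.2; ranks 1–2 are 12, 38; interpolating gives 17.2.
P90: r = 10.8; ranks 10–11 are 266, 300; interpolating gives 293.2.
Difference: 293.2 − 17.2 = 276.

276.00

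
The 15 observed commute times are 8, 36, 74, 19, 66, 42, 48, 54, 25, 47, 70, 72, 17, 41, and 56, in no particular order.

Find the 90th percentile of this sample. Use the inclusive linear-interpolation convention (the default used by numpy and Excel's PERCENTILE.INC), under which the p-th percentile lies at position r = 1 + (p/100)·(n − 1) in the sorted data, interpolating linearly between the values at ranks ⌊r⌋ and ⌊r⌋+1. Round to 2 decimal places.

71.20

Sorted: 8, 17, 19, 25, 36, 41, 42, 47, 48, 54, 56, 66, 70, 72, 74.
n = 15.
r = 1 + (90/100)·(15 − 1) = 1 + 12.6 = 13.6.
Rank 13 is 70 and rank 14 is 72.
Interpolate: 70 + 0.6·(72 − 70) = 70 + 0.6·2 = 71.2.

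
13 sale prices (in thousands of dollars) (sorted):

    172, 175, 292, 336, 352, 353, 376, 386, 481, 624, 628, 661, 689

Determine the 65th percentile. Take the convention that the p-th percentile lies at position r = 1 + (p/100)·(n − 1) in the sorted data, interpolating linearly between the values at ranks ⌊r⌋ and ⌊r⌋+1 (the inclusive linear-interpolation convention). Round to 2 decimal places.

n = 13.
r = 1 + (65/100)·(13 − 1) = 1 + 7.8 = 8.8.
Rank 8 is 386 and rank 9 is 481.
Interpolate: 386 + 0.8·(481 − 386) = 386 + 0.8·95 = 462.

462.00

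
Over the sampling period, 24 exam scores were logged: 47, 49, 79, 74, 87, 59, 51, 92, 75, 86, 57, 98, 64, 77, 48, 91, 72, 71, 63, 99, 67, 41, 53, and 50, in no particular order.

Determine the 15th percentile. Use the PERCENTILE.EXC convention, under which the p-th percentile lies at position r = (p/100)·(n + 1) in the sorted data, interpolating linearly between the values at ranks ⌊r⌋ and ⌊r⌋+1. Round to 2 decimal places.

Sorted: 41, 47, 48, 49, 50, 51, 53, 57, 59, 63, 64, 67, 71, 72, 74, 75, 77, 79, 86, 87, 91, 92, 98, 99.
n = 24.
r = (15/100)·(24 + 1) = 3.75.
Rank 3 is 48 and rank 4 is 49.
Interpolate: 48 + 0.75·(49 − 48) = 48 + 0.75·1 = 48.75.

48.75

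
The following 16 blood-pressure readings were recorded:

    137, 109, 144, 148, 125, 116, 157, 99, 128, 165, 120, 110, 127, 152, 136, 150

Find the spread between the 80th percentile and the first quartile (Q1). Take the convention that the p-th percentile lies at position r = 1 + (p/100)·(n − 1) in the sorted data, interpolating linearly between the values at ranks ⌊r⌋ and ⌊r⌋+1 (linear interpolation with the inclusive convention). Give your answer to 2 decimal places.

31.00

Sorted: 99, 109, 110, 116, 120, 125, 127, 128, 136, 137, 144, 148, 150, 152, 157, 165.
n = 16.
P25: r = 4.75; ranks 4–5 are 116, 120; interpolating gives 119.
P80: r = 13 (integer) → 150.
Difference: 150 − 119 = 31.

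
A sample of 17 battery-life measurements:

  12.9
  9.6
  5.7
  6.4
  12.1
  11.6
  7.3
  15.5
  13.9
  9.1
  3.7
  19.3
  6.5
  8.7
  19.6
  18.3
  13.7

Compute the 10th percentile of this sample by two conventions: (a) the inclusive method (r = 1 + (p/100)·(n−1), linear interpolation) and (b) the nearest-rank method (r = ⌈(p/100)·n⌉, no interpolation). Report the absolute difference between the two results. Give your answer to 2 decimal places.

Sorted: 3.7, 5.7, 6.4, 6.5, 7.3, 8.7, 9.1, 9.6, 11.6, 12.1, 12.9, 13.7, 13.9, 15.5, 18.3, 19.3, 19.6.
n = 17.
(a) r = 2.6; between ranks 2 (5.7) and 3 (6.4): 6.12.
(b) the nearest-rank method: rank 2 → 5.7.
|6.12 − 5.7| = 0.42.

0.42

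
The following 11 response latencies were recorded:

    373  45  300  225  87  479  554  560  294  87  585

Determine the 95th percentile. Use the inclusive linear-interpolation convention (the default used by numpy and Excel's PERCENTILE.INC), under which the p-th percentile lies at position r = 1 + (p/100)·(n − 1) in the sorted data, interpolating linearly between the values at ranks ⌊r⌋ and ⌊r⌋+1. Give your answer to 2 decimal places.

Sorted: 45, 87, 87, 225, 294, 300, 373, 479, 554, 560, 585.
n = 11.
r = 1 + (95/100)·(11 − 1) = 1 + 9.5 = 10.5.
Rank 10 is 560 and rank 11 is 585.
Interpolate: 560 + 0.5·(585 − 560) = 560 + 0.5·25 = 572.5.

572.50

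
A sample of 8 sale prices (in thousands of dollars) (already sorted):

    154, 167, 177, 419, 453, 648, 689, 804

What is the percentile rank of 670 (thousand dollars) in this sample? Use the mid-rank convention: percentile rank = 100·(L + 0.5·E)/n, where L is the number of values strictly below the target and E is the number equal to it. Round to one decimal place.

75.0

Count below 670: L = 6; count equal: E = 0; n = 8.
Percentile rank = 100·(6 + 0.5·0)/8 = 100·6/8 = 75.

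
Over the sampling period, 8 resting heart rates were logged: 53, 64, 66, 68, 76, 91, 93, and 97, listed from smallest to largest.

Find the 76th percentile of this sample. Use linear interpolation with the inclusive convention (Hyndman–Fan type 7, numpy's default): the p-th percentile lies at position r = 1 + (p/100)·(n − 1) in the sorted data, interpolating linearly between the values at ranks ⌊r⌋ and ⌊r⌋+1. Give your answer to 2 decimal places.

91.64

n = 8.
r = 1 + (76/100)·(8 − 1) = 1 + 5.32 = 6.32.
Rank 6 is 91 and rank 7 is 93.
Interpolate: 91 + 0.32·(93 − 91) = 91 + 0.32·2 = 91.64.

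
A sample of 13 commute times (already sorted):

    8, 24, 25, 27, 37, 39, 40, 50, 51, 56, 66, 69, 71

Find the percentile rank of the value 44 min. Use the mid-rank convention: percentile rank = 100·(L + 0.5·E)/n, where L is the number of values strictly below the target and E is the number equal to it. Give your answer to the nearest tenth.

53.8

Count below 44: L = 7; count equal: E = 0; n = 13.
Percentile rank = 100·(7 + 0.5·0)/13 = 100·7/13 = 53.85.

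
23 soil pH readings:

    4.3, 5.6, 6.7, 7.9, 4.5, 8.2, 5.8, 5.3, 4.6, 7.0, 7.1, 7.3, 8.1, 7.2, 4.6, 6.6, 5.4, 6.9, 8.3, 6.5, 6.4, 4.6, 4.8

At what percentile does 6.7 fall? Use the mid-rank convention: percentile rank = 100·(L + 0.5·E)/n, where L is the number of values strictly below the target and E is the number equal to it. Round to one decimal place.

Sorted: 4.3, 4.5, 4.6, 4.6, 4.6, 4.8, 5.3, 5.4, 5.6, 5.8, 6.4, 6.5, 6.6, 6.7, 6.9, 7.0, 7.1, 7.2, 7.3, 7.9, 8.1, 8.2, 8.3.
Count below 6.7: L = 13; count equal: E = 1; n = 23.
Percentile rank = 100·(13 + 0.5·1)/23 = 100·13.5/23 = 58.7.

58.7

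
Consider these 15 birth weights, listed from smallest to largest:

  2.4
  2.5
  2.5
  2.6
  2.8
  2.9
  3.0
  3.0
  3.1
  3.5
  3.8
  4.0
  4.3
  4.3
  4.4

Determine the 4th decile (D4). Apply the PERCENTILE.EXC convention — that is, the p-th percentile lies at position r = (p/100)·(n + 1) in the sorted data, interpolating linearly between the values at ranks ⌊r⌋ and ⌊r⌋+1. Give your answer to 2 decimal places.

n = 15.
r = (40/100)·(15 + 1) = 6.4.
Rank 6 is 2.9 and rank 7 is 3.0.
Interpolate: 2.9 + 0.4·(3.0 − 2.9) = 2.9 + 0.4·0.1 = 2.94.

2.94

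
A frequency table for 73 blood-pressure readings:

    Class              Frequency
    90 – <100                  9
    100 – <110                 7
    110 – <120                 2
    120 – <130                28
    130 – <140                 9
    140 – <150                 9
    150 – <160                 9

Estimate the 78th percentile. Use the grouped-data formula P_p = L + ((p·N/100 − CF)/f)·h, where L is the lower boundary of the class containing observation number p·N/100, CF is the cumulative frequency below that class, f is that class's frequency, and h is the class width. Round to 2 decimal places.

N = 73; target position k = 78/100 · 73 = 56.94.
Cumulative frequencies: 9, 16, 18, 46, 55, 64, 73.
Observation 56.94 falls in the class 140 – <150.
L = 140, CF = 55, f = 9, h = 10.
P78 = 140 + ((56.94 − 55)/9)·10 = 140 + 2.15556 = 142.156.

142.16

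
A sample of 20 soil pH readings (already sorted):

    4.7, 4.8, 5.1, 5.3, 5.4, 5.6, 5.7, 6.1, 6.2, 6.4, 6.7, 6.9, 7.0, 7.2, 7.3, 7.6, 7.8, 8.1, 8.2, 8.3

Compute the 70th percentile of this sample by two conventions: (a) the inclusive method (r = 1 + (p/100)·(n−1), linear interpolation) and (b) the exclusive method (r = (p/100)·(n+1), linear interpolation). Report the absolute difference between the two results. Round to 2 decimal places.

0.04

n = 20.
(a) r = 14.3; between ranks 14 (7.2) and 15 (7.3): 7.23.
(b) r = 14.7; between ranks 14 (7.2) and 15 (7.3): 7.27.
|7.23 − 7.27| = 0.04.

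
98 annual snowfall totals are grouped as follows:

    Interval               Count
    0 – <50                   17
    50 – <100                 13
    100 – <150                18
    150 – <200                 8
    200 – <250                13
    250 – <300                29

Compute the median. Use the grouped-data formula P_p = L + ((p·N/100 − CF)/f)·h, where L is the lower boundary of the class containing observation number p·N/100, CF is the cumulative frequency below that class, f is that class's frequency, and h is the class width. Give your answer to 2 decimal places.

156.25

N = 98; target position k = 50/100 · 98 = 49.
Cumulative frequencies: 17, 30, 48, 56, 69, 98.
Observation 49 falls in the class 150 – <200.
L = 150, CF = 48, f = 8, h = 50.
P50 = 150 + ((49 − 48)/8)·50 = 150 + 6.25 = 156.25.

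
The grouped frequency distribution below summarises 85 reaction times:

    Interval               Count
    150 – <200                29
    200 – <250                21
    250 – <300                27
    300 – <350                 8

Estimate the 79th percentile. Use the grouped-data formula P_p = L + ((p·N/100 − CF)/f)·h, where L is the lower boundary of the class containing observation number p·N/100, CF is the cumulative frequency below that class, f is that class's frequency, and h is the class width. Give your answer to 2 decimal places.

281.76

N = 85; target position k = 79/100 · 85 = 67.15.
Cumulative frequencies: 29, 50, 77, 85.
Observation 67.15 falls in the class 250 – <300.
L = 250, CF = 50, f = 27, h = 50.
P79 = 250 + ((67.15 − 50)/27)·50 = 250 + 31.7593 = 281.759.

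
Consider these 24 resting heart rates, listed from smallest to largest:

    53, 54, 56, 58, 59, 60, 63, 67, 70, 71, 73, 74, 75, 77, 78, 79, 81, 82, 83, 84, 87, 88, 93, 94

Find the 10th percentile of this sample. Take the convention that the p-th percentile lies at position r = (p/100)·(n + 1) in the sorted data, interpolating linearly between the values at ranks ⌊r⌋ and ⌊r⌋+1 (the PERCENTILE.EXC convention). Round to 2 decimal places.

n = 24.
r = (10/100)·(24 + 1) = 2.5.
Rank 2 is 54 and rank 3 is 56.
Interpolate: 54 + 0.5·(56 − 54) = 54 + 0.5·2 = 55.

55.00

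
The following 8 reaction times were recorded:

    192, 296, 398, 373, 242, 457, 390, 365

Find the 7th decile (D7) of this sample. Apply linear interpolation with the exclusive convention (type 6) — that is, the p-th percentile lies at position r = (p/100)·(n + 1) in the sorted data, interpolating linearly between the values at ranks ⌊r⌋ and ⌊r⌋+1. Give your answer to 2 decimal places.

392.40

Sorted: 192, 242, 296, 365, 373, 390, 398, 457.
n = 8.
r = (70/100)·(8 + 1) = 6.3.
Rank 6 is 390 and rank 7 is 398.
Interpolate: 390 + 0.3·(398 − 390) = 390 + 0.3·8 = 392.4.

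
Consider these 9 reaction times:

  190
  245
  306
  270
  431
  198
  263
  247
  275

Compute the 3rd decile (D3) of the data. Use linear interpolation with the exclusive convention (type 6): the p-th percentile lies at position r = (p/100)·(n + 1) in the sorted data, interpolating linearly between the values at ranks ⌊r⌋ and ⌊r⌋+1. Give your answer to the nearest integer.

245

Sorted: 190, 198, 245, 247, 263, 270, 275, 306, 431.
n = 9.
r = (30/100)·(9 + 1) = 3.
r is an integer, so P30 is the value at rank 3: 245.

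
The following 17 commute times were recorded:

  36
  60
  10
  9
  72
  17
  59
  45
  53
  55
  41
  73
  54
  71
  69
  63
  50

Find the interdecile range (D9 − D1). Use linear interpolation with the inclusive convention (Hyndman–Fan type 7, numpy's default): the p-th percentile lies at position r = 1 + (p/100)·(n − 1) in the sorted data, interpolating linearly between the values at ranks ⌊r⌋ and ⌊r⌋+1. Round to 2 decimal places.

57.20

Sorted: 9, 10, 17, 36, 41, 45, 50, 53, 54, 55, 59, 60, 63, 69, 71, 72, 73.
n = 17.
P10: r = 2.6; ranks 2–3 are 10, 17; interpolating gives 14.2.
P90: r = 15.4; ranks 15–16 are 71, 72; interpolating gives 71.4.
Difference: 71.4 − 14.2 = 57.2.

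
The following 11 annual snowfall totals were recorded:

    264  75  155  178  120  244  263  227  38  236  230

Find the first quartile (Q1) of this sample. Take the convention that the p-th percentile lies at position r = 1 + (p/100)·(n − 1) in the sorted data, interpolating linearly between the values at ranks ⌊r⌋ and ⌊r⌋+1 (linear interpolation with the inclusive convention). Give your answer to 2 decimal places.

137.50

Sorted: 38, 75, 120, 155, 178, 227, 230, 236, 244, 263, 264.
n = 11.
r = 1 + (25/100)·(11 − 1) = 1 + 2.5 = 3.5.
Rank 3 is 120 and rank 4 is 155.
Interpolate: 120 + 0.5·(155 − 120) = 120 + 0.5·35 = 137.5.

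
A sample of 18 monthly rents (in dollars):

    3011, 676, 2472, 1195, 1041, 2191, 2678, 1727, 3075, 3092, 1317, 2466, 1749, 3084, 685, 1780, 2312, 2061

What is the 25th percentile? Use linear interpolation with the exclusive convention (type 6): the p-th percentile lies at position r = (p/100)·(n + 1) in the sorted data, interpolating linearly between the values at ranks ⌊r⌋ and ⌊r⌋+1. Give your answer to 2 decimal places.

Sorted: 676, 685, 1041, 1195, 1317, 1727, 1749, 1780, 2061, 2191, 2312, 2466, 2472, 2678, 3011, 3075, 3084, 3092.
n = 18.
r = (25/100)·(18 + 1) = 4.75.
Rank 4 is 1195 and rank 5 is 1317.
Interpolate: 1195 + 0.75·(1317 − 1195) = 1195 + 0.75·122 = 1286.5.

1286.50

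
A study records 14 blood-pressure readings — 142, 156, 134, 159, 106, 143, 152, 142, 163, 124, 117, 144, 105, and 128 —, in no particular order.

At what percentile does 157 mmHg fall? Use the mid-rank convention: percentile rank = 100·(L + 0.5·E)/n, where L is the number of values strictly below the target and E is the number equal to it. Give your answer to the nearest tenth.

Sorted: 105, 106, 117, 124, 128, 134, 142, 142, 143, 144, 152, 156, 159, 163.
Count below 157: L = 12; count equal: E = 0; n = 14.
Percentile rank = 100·(12 + 0.5·0)/14 = 100·12/14 = 85.71.

85.7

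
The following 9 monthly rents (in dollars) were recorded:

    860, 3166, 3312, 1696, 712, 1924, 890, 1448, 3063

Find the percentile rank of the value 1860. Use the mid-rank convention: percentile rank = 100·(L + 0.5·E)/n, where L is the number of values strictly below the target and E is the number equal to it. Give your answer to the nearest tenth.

Sorted: 712, 860, 890, 1448, 1696, 1924, 3063, 3166, 3312.
Count below 1860: L = 5; count equal: E = 0; n = 9.
Percentile rank = 100·(5 + 0.5·0)/9 = 100·5/9 = 55.56.

55.6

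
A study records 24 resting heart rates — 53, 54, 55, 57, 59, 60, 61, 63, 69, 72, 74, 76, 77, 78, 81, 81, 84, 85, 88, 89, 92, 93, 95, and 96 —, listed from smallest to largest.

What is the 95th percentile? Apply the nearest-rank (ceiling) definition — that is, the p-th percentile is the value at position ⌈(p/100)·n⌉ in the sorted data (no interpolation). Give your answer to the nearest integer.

n = 24.
Position = ⌈95/100 · 24⌉ = ⌈22.8⌉ = 23.
The value at rank 23 is 95.

95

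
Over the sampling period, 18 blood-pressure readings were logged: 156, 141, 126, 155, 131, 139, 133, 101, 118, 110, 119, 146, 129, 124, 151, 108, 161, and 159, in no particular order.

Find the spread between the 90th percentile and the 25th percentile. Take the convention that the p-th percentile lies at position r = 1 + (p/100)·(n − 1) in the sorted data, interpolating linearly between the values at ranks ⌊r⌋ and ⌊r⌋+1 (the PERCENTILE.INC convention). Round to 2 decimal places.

Sorted: 101, 108, 110, 118, 119, 124, 126, 129, 131, 133, 139, 141, 146, 151, 155, 156, 159, 161.
n = 18.
P25: r = 5.25; ranks 5–6 are 119, 124; interpolating gives 120.25.
P90: r = 16.3; ranks 16–17 are 156, 159; interpolating gives 156.9.
Difference: 156.9 − 120.25 = 36.65.

36.65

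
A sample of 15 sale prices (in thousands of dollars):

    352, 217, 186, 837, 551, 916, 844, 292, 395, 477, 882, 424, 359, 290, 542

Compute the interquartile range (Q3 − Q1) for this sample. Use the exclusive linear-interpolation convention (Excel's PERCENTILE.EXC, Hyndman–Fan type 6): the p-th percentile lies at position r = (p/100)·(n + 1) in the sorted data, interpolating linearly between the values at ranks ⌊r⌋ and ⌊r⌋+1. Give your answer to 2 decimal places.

Sorted: 186, 217, 290, 292, 352, 359, 395, 424, 477, 542, 551, 837, 844, 882, 916.
n = 15.
P25: r = 4 (integer) → 292.
P75: r = 12 (integer) → 837.
Difference: 837 − 292 = 545.

545.00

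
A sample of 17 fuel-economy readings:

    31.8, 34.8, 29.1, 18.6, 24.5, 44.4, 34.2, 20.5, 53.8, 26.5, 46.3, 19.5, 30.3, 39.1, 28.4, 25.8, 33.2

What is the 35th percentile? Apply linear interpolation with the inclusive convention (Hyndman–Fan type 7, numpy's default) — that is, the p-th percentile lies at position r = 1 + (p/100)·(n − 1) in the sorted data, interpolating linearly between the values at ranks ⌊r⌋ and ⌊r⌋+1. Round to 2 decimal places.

Sorted: 18.6, 19.5, 20.5, 24.5, 25.8, 26.5, 28.4, 29.1, 30.3, 31.8, 33.2, 34.2, 34.8, 39.1, 44.4, 46.3, 53.8.
n = 17.
r = 1 + (35/100)·(17 − 1) = 1 + 5.6 = 6.6.
Rank 6 is 26.5 and rank 7 is 28.4.
Interpolate: 26.5 + 0.6·(28.4 − 26.5) = 26.5 + 0.6·1.9 = 27.64.

27.64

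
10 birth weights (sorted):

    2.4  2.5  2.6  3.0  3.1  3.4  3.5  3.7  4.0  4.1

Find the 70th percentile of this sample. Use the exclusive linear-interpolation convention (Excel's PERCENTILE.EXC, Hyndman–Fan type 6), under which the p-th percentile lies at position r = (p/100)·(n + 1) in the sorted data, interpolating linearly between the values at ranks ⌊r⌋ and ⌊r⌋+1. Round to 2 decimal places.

n = 10.
r = (70/100)·(10 + 1) = 7.7.
Rank 7 is 3.5 and rank 8 is 3.7.
Interpolate: 3.5 + 0.7·(3.7 − 3.5) = 3.5 + 0.7·0.2 = 3.64.

3.64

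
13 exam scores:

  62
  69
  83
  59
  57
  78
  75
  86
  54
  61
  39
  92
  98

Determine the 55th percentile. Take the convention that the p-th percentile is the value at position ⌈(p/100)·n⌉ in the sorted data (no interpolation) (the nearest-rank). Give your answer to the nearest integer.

75

Sorted: 39, 54, 57, 59, 61, 62, 69, 75, 78, 83, 86, 92, 98.
n = 13.
Position = ⌈55/100 · 13⌉ = ⌈7.15⌉ = 8.
The value at rank 8 is 75.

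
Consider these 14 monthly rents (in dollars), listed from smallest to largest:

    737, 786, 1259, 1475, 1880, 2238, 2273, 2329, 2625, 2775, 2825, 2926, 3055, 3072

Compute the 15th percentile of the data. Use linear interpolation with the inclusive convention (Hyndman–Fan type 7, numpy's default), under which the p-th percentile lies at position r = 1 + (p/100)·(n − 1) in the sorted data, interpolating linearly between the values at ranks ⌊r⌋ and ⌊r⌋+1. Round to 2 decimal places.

n = 14.
r = 1 + (15/100)·(14 − 1) = 1 + 1.95 = 2.95.
Rank 2 is 786 and rank 3 is 1259.
Interpolate: 786 + 0.95·(1259 − 786) = 786 + 0.95·473 = 1235.35.

1235.35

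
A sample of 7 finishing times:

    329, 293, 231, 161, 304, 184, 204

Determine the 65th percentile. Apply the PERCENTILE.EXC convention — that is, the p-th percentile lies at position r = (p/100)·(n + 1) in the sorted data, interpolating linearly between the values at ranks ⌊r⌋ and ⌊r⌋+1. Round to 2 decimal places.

Sorted: 161, 184, 204, 231, 293, 304, 329.
n = 7.
r = (65/100)·(7 + 1) = 5.2.
Rank 5 is 293 and rank 6 is 304.
Interpolate: 293 + 0.2·(304 − 293) = 293 + 0.2·11 = 295.2.

295.20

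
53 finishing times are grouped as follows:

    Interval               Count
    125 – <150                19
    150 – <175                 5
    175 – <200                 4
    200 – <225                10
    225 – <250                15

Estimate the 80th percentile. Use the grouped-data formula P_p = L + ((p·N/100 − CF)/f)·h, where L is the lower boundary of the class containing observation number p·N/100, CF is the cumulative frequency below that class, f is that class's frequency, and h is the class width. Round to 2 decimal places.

N = 53; target position k = 80/100 · 53 = 42.4.
Cumulative frequencies: 19, 24, 28, 38, 53.
Observation 42.4 falls in the class 225 – <250.
L = 225, CF = 38, f = 15, h = 25.
P80 = 225 + ((42.4 − 38)/15)·25 = 225 + 7.33333 = 232.333.

232.33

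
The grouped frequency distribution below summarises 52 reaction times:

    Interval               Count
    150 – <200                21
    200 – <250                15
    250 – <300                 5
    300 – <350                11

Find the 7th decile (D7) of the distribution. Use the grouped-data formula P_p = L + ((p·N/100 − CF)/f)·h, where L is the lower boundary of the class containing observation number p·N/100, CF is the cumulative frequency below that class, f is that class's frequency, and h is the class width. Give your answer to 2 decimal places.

254.00

N = 52; target position k = 70/100 · 52 = 36.4.
Cumulative frequencies: 21, 36, 41, 52.
Observation 36.4 falls in the class 250 – <300.
L = 250, CF = 36, f = 5, h = 50.
P70 = 250 + ((36.4 − 36)/5)·50 = 250 + 4 = 254.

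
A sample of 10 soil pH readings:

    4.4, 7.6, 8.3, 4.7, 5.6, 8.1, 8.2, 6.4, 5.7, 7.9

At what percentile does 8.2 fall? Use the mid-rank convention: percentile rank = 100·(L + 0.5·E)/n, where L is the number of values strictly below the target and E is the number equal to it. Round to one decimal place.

85.0

Sorted: 4.4, 4.7, 5.6, 5.7, 6.4, 7.6, 7.9, 8.1, 8.2, 8.3.
Count below 8.2: L = 8; count equal: E = 1; n = 10.
Percentile rank = 100·(8 + 0.5·1)/10 = 100·8.5/10 = 85.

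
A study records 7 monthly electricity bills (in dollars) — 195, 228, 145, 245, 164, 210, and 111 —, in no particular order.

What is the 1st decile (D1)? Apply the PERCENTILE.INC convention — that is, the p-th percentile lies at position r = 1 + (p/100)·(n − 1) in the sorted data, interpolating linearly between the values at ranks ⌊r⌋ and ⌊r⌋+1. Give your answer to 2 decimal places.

Sorted: 111, 145, 164, 195, 210, 228, 245.
n = 7.
r = 1 + (10/100)·(7 − 1) = 1 + 0.6 = 1.6.
Rank 1 is 111 and rank 2 is 145.
Interpolate: 111 + 0.6·(145 − 111) = 111 + 0.6·34 = 131.4.

131.40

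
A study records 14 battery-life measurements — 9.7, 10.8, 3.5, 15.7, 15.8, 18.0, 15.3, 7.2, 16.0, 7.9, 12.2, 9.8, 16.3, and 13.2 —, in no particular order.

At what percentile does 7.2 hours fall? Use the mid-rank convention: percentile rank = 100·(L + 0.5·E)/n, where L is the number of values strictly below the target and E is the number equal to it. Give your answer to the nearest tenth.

Sorted: 3.5, 7.2, 7.9, 9.7, 9.8, 10.8, 12.2, 13.2, 15.3, 15.7, 15.8, 16.0, 16.3, 18.0.
Count below 7.2: L = 1; count equal: E = 1; n = 14.
Percentile rank = 100·(1 + 0.5·1)/14 = 100·1.5/14 = 10.71.

10.7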